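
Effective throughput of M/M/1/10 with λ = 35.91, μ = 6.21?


ρ = 5.7826; P_K = (1−ρ)ρ^10/(1−ρ^11) = 0.827068
λ_eff = λ(1 − P_K) = 35.91·(1 − 0.827068) = 35.91·0.172932 = 6.2100 /hr

Final: 6.2100 /hr


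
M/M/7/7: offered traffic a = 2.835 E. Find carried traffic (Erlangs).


B(7,2.835) = 0.017299 (Erlang-B)
Carried load = a(1 − B) = 2.835·(1 − 0.017299) = 2.835·0.982701 = 2.7860 E

Final: 2.7860 Erlangs


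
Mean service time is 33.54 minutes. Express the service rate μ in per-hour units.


μ = 1/(service time) in consistent units.
1 hour = 60 min, so μ = 60/33.54 = 1.7889 per hour

Final: 1.7889 /hr


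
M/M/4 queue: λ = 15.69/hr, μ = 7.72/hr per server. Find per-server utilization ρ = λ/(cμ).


ρ = λ/(cμ) = 15.69/(4·7.72) = 15.69/30.88 = 0.5081

Final: 0.5081


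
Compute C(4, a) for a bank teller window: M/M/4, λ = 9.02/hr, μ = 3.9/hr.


a = λ/μ = 2.3128; ρ = a/4 = 0.5782
P₀ = 0.091947 (from M/M/c formula)
C(c,a) = [a^c/(c!(1−ρ))]·P₀ = [28.61329/(24·0.4218)]·0.091947
= 2.82654·0.091947 = 0.259891

Final: 0.259891


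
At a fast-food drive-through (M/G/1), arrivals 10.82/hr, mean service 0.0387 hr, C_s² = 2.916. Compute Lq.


ρ = λ·E[S] = 10.82·0.0387 = 0.4187
Lq = ρ²(1+C_s²)/(2(1−ρ)) = 0.1753·(1+2.916)/(2·0.5813)
= 0.1753·3.9160/1.1625 = 0.59063

Final: 0.59063


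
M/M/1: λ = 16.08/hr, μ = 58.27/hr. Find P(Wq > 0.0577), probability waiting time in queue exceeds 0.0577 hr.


ρ = 16.08/58.27 = 0.2760
P(Wq > t) = ρ·e^{−(μ−λ)t} = 0.2760·e^{−2.4344}
= 0.2760·0.087654 = 0.024189

Final: 0.024189


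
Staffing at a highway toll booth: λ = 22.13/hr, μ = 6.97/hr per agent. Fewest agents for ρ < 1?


Stability requires cμ > λ ⇔ c > λ/μ.
λ/μ = 22.13/6.97 = 3.1750
Minimum integer c = ⌊3.1750⌋ + 1 = 4
Check: 4·6.97 = 27.88 > 22.13, while 3·6.97 = 20.91 ≤ 22.13

Final: 4 servers


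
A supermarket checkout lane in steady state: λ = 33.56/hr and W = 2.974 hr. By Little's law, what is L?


L = λW = 33.56·2.974 = 99.8074

Final: 99.8074


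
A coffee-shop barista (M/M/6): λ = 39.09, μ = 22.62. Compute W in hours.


a = 1.7281; ρ = 0.2880; P₀ = 0.177511
Lq = P₀·a^c·ρ/(c!(1−ρ)²) = 0.003731
Wq = Lq/λ = 0.003731/39.09 = 0.00009544 hr
W = Wq + 1/μ = 0.00009544 + 0.04421 = 0.04430 hr

Final: 0.04430 hr


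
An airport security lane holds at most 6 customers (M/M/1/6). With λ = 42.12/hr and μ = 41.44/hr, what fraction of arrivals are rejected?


ρ = λ/μ = 42.12/41.44 = 1.0164
P_K = (1−ρ)ρ^K/(1−ρ^(K+1)) = (-0.01641·1.102584)/(1 − 1.120677)
= -0.018093/-0.120677 = 0.149926

Final: 0.149926


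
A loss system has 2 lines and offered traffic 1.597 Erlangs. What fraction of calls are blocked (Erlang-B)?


B(c,a) = (a^c/c!) / Σ_{k=0}^{c} a^k/k!
a^2/2! = 1.275204
Σ terms (k=0..2): 1.00000 + 1.59700 + 1.27520 = 3.872204
B = 1.275204/3.872204 = 0.329323

Final: 0.329323


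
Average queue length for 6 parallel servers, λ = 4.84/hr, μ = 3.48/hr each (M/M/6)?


a = λ/μ = 1.3908; ρ = a/6 = 0.2318
P₀ = 0.248836
Lq = P₀·a^c·ρ / (c!·(1−ρ)²) = 0.248836·7.23764·0.2318/(720·0.59013)
= 0.0009825

Final: 0.0009825


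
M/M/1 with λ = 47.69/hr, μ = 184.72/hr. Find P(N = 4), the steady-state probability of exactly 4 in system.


ρ = 47.69/184.72 = 0.2582
P_n = (1−ρ)·ρ^n = (1 − 0.2582)·0.2582^4 = 0.7418·0.004443 = 0.003296

Final: 0.003296


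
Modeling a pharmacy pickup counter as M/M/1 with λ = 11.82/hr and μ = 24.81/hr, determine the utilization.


ρ = λ/μ = 11.82/24.81 = 0.4764

Final: 0.4764


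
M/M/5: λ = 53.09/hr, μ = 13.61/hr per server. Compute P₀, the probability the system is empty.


a = λ/μ = 53.09/13.61 = 3.9008; ρ = a/c = 0.7802
Σ_{k=0}^{4} a^k/k! (terms k=0..4) = 1.00000 + 3.90081 + 7.60815 + 9.89265 + 9.64733 = 32.04894
Tail: a^5/(5!(1−ρ)) = 903.17727/(120·0.2198) = 34.23642
P₀ = 1/(32.04894 + 34.23642) = 1/66.28535 = 0.015086

Final: 0.015086


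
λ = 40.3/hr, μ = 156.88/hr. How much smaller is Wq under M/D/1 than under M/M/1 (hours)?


ρ = 40.3/156.88 = 0.2569
Wq(M/M/1) = ρ/(μ−λ) = 0.2569/116.58 = 0.002204 hr
Wq(M/D/1) = ρ/(2(μ−λ)) = 0.001102 hr
Savings = 0.002204 − 0.001102 = 0.001102 hr

Final: 0.001102 hr


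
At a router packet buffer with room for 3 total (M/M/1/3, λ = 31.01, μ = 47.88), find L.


ρ = 31.01/47.88 = 0.6477
L = ρ[1 − (K+1)ρ^K + Kρ^(K+1)] / [(1−ρ)(1−ρ^(K+1))]
Numerator: 0.6477·(1 − 4·0.271671 + 3·0.175950) = 0.285728
Denominator: (0.3523)·(0.824050) = 0.290345
L = 0.285728/0.290345 = 0.9841

Final: 0.9841


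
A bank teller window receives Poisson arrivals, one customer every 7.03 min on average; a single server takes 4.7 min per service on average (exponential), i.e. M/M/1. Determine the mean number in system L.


λ = 60/7.03 = 8.5349 /hr
μ = 60/4.7 = 12.7660 /hr
ρ = λ/μ = 8.5349/12.7660 = 0.6686
L = ρ/(1−ρ) = 0.6686/0.3314 = 2.0172

Final: 2.0172


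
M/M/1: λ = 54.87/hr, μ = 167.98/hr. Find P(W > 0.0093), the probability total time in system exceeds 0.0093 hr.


W ~ Exponential(μ−λ) for M/M/1.
μ − λ = 167.98 − 54.87 = 113.1100
P(W > t) = e^{−(μ−λ)t} = e^{−1.0519} = 0.349265

Final: 0.349265


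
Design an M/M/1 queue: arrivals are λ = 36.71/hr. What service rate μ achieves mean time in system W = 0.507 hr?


W = 1/(μ−λ) ⇒ μ − λ = 1/W = 1/0.507 = 1.9724
μ = λ + 1/W = 36.71 + 1.9724 = 38.6824 per hr

Final: 38.6824 /hr


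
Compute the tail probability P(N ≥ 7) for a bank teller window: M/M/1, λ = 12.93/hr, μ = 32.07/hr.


ρ = 12.93/32.07 = 0.4032
P(N ≥ n) = ρ^n = 0.4032^7 = 0.001732

Final: 0.001732


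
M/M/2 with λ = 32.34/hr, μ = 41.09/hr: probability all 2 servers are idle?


a = λ/μ = 32.34/41.09 = 0.7871; ρ = a/c = 0.3935
Σ_{k=0}^{1} a^k/k! (terms k=0..1) = 1.00000 + 0.78705 = 1.78705
Tail: a^2/(2!(1−ρ)) = 0.61945/(2·0.6065) = 0.51070
P₀ = 1/(1.78705 + 0.51070) = 1/2.29775 = 0.435208

Final: 0.435208


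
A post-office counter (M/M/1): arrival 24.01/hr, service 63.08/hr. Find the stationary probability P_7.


ρ = 24.01/63.08 = 0.3806
P_n = (1−ρ)·ρ^n = (1 − 0.3806)·0.3806^7 = 0.6194·0.001157 = 0.0007169

Final: 0.0007169


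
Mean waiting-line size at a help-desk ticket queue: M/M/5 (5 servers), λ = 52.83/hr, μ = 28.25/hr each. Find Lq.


a = λ/μ = 1.8701; ρ = a/5 = 0.3740
P₀ = 0.153308
Lq = P₀·a^c·ρ / (c!·(1−ρ)²) = 0.153308·22.87235·0.3740/(120·0.39185)
= 0.02789

Final: 0.02789


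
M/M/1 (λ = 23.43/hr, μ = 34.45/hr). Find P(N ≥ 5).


ρ = 23.43/34.45 = 0.6801
P(N ≥ n) = ρ^n = 0.6801^5 = 0.145518

Final: 0.145518


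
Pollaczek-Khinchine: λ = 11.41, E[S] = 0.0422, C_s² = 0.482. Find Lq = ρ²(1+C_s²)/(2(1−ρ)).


ρ = λ·E[S] = 11.41·0.0422 = 0.4815
Lq = ρ²(1+C_s²)/(2(1−ρ)) = 0.2318·(1+0.482)/(2·0.5185)
= 0.2318·1.4820/1.0370 = 0.33133

Final: 0.33133


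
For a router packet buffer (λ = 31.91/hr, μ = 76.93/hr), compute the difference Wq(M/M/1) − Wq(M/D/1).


ρ = 31.91/76.93 = 0.4148
Wq(M/M/1) = ρ/(μ−λ) = 0.4148/45.02 = 0.009214 hr
Wq(M/D/1) = ρ/(2(μ−λ)) = 0.004607 hr
Savings = 0.009214 − 0.004607 = 0.004607 hr

Final: 0.004607 hr


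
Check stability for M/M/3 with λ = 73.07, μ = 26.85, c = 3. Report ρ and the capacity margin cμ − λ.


Total capacity cμ = 3·26.85 = 80.55/hr
ρ = λ/(cμ) = 73.07/80.55 = 0.9071
Stable ⇔ ρ < 1: YES
Spare capacity = cμ − λ = 80.55 − 73.07 = 7.48/hr

Final: ρ = 0.9071; stable; margin = 7.48/hr


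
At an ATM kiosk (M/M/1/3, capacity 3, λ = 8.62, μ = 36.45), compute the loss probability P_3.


ρ = λ/μ = 8.62/36.45 = 0.2365
P_K = (1−ρ)ρ^K/(1−ρ^(K+1)) = (0.7635·0.013226)/(1 − 0.003128)
= 0.010098/0.996872 = 0.010130

Final: 0.010130


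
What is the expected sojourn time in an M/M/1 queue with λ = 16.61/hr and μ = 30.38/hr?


W = 1/(μ−λ) = 1/(30.38 − 16.61) = 1/13.77 = 0.07262 hr

Final: 0.07262 hr


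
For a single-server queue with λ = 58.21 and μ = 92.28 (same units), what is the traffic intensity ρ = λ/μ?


ρ = λ/μ = 58.21/92.28 = 0.6308

Final: 0.6308


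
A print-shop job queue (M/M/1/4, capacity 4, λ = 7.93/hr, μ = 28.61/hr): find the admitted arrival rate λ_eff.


ρ = 0.2772; P_K = (1−ρ)ρ^4/(1−ρ^5) = 0.004273
λ_eff = λ(1 − P_K) = 7.93·(1 − 0.004273) = 7.93·0.995727 = 7.8961 /hr

Final: 7.8961 /hr


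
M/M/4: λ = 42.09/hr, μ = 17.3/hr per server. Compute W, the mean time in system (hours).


a = 2.4329; ρ = 0.6082; P₀ = 0.079877
Lq = P₀·a^c·ρ/(c!(1−ρ)²) = 0.46213
Wq = Lq/λ = 0.46213/42.09 = 0.01098 hr
W = Wq + 1/μ = 0.01098 + 0.05780 = 0.06878 hr

Final: 0.06878 hr


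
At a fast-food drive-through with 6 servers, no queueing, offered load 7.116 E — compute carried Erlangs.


B(6,7.116) = 0.338519 (Erlang-B)
Carried load = a(1 − B) = 7.116·(1 − 0.338519) = 7.116·0.661481 = 4.7071 E

Final: 4.7071 Erlangs


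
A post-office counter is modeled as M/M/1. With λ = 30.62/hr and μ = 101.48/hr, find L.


ρ = λ/μ = 30.62/101.48 = 0.3017
L = ρ/(1−ρ) = 0.3017/(1 − 0.3017) = 0.3017/0.6983 = 0.4321

Final: 0.4321


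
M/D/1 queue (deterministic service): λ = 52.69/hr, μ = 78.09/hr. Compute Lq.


ρ = 52.69/78.09 = 0.6747
M/D/1: Lq = ρ²/(2(1−ρ)) = 0.4553/(2·0.3253) = 0.69984

Final: 0.69984


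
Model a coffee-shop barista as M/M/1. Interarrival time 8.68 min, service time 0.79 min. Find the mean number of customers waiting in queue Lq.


λ = 60/8.68 = 6.9124 /hr
μ = 60/0.79 = 75.9494 /hr
ρ = λ/μ = 6.9124/75.9494 = 0.09101
Lq = ρ²/(1−ρ) = 0.008284/0.9090 = 0.009113

Final: 0.009113


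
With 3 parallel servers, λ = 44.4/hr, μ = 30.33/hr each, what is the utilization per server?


ρ = λ/(cμ) = 44.4/(3·30.33) = 44.4/90.99 = 0.4880

Final: 0.4880


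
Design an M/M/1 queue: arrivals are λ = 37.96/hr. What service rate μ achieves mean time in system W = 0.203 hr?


W = 1/(μ−λ) ⇒ μ − λ = 1/W = 1/0.203 = 4.9261
μ = λ + 1/W = 37.96 + 4.9261 = 42.8861 per hr

Final: 42.8861 /hr


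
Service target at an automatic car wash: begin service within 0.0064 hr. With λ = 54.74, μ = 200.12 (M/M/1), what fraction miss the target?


ρ = 54.74/200.12 = 0.2735
P(Wq > t) = ρ·e^{−(μ−λ)t} = 0.2735·e^{−0.9304}
= 0.2735·0.394383 = 0.107878

Final: 0.107878


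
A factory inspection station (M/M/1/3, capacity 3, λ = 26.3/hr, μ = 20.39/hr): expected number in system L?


ρ = 26.3/20.39 = 1.2898
L = ρ[1 − (K+1)ρ^K + Kρ^(K+1)] / [(1−ρ)(1−ρ^(K+1))]
Numerator: 1.2898·(1 − 4·2.145930 + 3·2.767924) = 0.928755
Denominator: (-0.2898)·(-1.767924) = 0.512429
L = 0.928755/0.512429 = 1.8125

Final: 1.8125


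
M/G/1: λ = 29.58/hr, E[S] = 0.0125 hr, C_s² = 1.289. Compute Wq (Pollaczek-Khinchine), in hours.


ρ = λ·E[S] = 29.58·0.0125 = 0.3698
E[S²] = E[S]²(1+C_s²) = 0.0125²·(1+1.289) = 0.0003577
Wq = λ·E[S²]/(2(1−ρ)) = 29.58·0.0003577/(2·0.6302) = 0.008393 hr

Final: 0.008393 hr


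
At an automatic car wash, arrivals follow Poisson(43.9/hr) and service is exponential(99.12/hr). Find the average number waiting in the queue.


ρ = 43.9/99.12 = 0.4429
Lq = ρ²/(1−ρ) = 0.1962/0.5571 = 0.3521

Final: 0.3521


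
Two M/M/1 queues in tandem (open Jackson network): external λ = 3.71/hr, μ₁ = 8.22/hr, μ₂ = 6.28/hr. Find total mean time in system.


Each node sees arrival rate λ = 3.71/hr (tandem ⇒ throughput preserved).
W₁ = 1/(μ₁−λ) = 1/(8.22−3.71) = 0.22173 hr
W₂ = 1/(μ₂−λ) = 1/(6.28−3.71) = 0.38911 hr
W_total = W₁ + W₂ = 0.22173 + 0.38911 = 0.61083 hr

Final: 0.61083 hr


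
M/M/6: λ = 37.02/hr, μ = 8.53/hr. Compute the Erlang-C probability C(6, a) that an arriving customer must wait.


a = λ/μ = 4.3400; ρ = a/6 = 0.7233
P₀ = 0.011168 (from M/M/c formula)
C(c,a) = [a^c/(c!(1−ρ))]·P₀ = [6682.27431/(720·0.2767)]·0.011168
= 33.54508·0.011168 = 0.374638

Final: 0.374638


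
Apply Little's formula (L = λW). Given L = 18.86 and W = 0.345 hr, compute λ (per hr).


λ = L/W = 18.86/0.345 = 54.6667 /hr

Final: 54.6667 /hr


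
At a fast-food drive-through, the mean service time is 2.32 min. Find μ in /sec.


μ = 1/(service time) in consistent units.
1 second = 0.0166667 min, so μ = 0.0166667/2.32 = 0.007184 per second

Final: 0.007184 /sec


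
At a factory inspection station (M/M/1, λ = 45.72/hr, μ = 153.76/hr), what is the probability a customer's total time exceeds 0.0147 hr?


W ~ Exponential(μ−λ) for M/M/1.
μ − λ = 153.76 − 45.72 = 108.0400
P(W > t) = e^{−(μ−λ)t} = e^{−1.5882} = 0.204295

Final: 0.204295


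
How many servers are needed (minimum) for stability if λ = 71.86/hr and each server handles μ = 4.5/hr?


Stability requires cμ > λ ⇔ c > λ/μ.
λ/μ = 71.86/4.5 = 15.9689
Minimum integer c = ⌊15.9689⌋ + 1 = 16
Check: 16·4.5 = 72.00 > 71.86, while 15·4.5 = 67.50 ≤ 71.86

Final: 16 servers


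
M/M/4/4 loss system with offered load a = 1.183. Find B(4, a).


B(c,a) = (a^c/c!) / Σ_{k=0}^{c} a^k/k!
a^4/4! = 0.081607
Σ terms (k=0..4): 1.00000 + 1.18300 + 0.69974 + 0.27593 + 0.08161 = 3.240284
B = 0.081607/3.240284 = 0.025185

Final: 0.025185


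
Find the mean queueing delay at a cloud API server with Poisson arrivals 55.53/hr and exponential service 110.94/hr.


ρ = 55.53/110.94 = 0.5005
Wq = ρ/(μ−λ) = 0.5005/(110.94 − 55.53) = 0.5005/55.41 = 0.009033 hr

Final: 0.009033 hr


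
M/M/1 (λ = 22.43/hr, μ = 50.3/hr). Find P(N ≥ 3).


ρ = 22.43/50.3 = 0.4459
P(N ≥ n) = ρ^n = 0.4459^3 = 0.088671

Final: 0.088671


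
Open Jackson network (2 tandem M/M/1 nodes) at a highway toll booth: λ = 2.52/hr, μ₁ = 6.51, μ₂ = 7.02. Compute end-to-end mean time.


Each node sees arrival rate λ = 2.52/hr (tandem ⇒ throughput preserved).
W₁ = 1/(μ₁−λ) = 1/(6.51−2.52) = 0.25063 hr
W₂ = 1/(μ₂−λ) = 1/(7.02−2.52) = 0.22222 hr
W_total = W₁ + W₂ = 0.25063 + 0.22222 = 0.47285 hr

Final: 0.47285 hr


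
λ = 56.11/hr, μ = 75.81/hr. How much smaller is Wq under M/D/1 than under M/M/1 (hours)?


ρ = 56.11/75.81 = 0.7401
Wq(M/M/1) = ρ/(μ−λ) = 0.7401/19.70 = 0.03757 hr
Wq(M/D/1) = ρ/(2(μ−λ)) = 0.01879 hr
Savings = 0.03757 − 0.01879 = 0.01879 hr

Final: 0.01879 hr


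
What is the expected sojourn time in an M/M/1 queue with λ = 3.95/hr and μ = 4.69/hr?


W = 1/(μ−λ) = 1/(4.69 − 3.95) = 1/0.7400 = 1.3514 hr

Final: 1.3514 hr


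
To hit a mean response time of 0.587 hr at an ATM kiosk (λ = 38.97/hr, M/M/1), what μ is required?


W = 1/(μ−λ) ⇒ μ − λ = 1/W = 1/0.587 = 1.7036
μ = λ + 1/W = 38.97 + 1.7036 = 40.6736 per hr

Final: 40.6736 /hr


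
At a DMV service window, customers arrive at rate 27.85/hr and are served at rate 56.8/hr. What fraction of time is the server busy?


ρ = λ/μ = 27.85/56.8 = 0.4903

Final: 0.4903


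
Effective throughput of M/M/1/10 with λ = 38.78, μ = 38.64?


ρ = 1.0036; P_K = (1−ρ)ρ^10/(1−ρ^11) = 0.092562
λ_eff = λ(1 − P_K) = 38.78·(1 − 0.092562) = 38.78·0.907438 = 35.1904 /hr

Final: 35.1904 /hr


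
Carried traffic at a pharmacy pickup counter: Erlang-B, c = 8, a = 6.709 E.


B(8,6.709) = 0.162083 (Erlang-B)
Carried load = a(1 − B) = 6.709·(1 − 0.162083) = 6.709·0.837917 = 5.6216 E

Final: 5.6216 Erlangs


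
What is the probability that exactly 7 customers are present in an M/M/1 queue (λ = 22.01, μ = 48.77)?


ρ = 22.01/48.77 = 0.4513
P_n = (1−ρ)·ρ^n = (1 − 0.4513)·0.4513^7 = 0.5487·0.003813 = 0.002092

Final: 0.002092


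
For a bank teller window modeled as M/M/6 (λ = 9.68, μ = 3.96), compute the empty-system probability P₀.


a = λ/μ = 9.68/3.96 = 2.4444; ρ = a/c = 0.4074
Σ_{k=0}^{5} a^k/k! (terms k=0..5) = 1.00000 + 2.44444 + 2.98765 + 2.43439 + 1.48768 + 0.72731 = 11.08147
Tail: a^6/(6!(1−ρ)) = 213.34429/(720·0.5926) = 0.50003
P₀ = 1/(11.08147 + 0.50003) = 1/11.58150 = 0.086345

Final: 0.086345


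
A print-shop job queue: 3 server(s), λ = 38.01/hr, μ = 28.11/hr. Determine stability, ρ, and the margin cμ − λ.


Total capacity cμ = 3·28.11 = 84.33/hr
ρ = λ/(cμ) = 38.01/84.33 = 0.4507
Stable ⇔ ρ < 1: YES
Spare capacity = cμ − λ = 84.33 − 38.01 = 46.32/hr

Final: ρ = 0.4507; stable; margin = 46.32/hr


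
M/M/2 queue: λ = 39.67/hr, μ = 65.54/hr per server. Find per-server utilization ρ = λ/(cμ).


ρ = λ/(cμ) = 39.67/(2·65.54) = 39.67/131.08 = 0.3026

Final: 0.3026


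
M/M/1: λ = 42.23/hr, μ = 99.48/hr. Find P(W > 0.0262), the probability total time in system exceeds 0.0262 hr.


W ~ Exponential(μ−λ) for M/M/1.
μ − λ = 99.48 − 42.23 = 57.2500
P(W > t) = e^{−(μ−λ)t} = e^{−1.5000} = 0.223141

Final: 0.223141


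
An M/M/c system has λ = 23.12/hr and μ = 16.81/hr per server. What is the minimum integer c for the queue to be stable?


Stability requires cμ > λ ⇔ c > λ/μ.
λ/μ = 23.12/16.81 = 1.3754
Minimum integer c = ⌊1.3754⌋ + 1 = 2
Check: 2·16.81 = 33.62 > 23.12, while 1·16.81 = 16.81 ≤ 23.12

Final: 2 servers


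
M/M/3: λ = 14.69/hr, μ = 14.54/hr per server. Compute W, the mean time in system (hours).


a = 1.0103; ρ = 0.3368; P₀ = 0.359733
Lq = P₀·a^c·ρ/(c!(1−ρ)²) = 0.04734
Wq = Lq/λ = 0.04734/14.69 = 0.003222 hr
W = Wq + 1/μ = 0.003222 + 0.06878 = 0.07200 hr

Final: 0.07200 hr


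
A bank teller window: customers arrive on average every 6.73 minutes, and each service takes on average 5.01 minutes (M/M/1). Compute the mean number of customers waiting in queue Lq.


λ = 60/6.73 = 8.9153 /hr
μ = 60/5.01 = 11.9760 /hr
ρ = λ/μ = 8.9153/11.9760 = 0.7444
Lq = ρ²/(1−ρ) = 0.5542/0.2556 = 2.1684

Final: 2.1684


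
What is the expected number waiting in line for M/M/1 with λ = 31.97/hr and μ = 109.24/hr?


ρ = 31.97/109.24 = 0.2927
Lq = ρ²/(1−ρ) = 0.08565/0.7073 = 0.1211

Final: 0.1211


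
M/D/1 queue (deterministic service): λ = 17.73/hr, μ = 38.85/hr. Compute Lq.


ρ = 17.73/38.85 = 0.4564
M/D/1: Lq = ρ²/(2(1−ρ)) = 0.2083/(2·0.5436) = 0.19156

Final: 0.19156


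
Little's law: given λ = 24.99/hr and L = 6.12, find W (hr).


W = L/λ = 6.12/24.99 = 0.2449 hr

Final: 0.2449 hr


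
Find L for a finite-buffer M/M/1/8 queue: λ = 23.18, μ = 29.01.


ρ = 23.18/29.01 = 0.7990
L = ρ[1 − (K+1)ρ^K + Kρ^(K+1)] / [(1−ρ)(1−ρ^(K+1))]
Numerator: 0.7990·(1 − 9·0.166160 + 8·0.132767) = 0.452815
Denominator: (0.2010)·(0.867233) = 0.174284
L = 0.452815/0.174284 = 2.5981

Final: 2.5981


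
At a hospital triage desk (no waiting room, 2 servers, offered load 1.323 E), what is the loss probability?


B(c,a) = (a^c/c!) / Σ_{k=0}^{c} a^k/k!
a^2/2! = 0.875164
Σ terms (k=0..2): 1.00000 + 1.32300 + 0.87516 = 3.198164
B = 0.875164/3.198164 = 0.273646

Final: 0.273646


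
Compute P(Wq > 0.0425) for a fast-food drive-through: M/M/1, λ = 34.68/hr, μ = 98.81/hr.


ρ = 34.68/98.81 = 0.3510
P(Wq > t) = ρ·e^{−(μ−λ)t} = 0.3510·e^{−2.7255}
= 0.3510·0.065512 = 0.022993

Final: 0.022993


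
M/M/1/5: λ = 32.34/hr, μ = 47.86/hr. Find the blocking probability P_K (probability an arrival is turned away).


ρ = λ/μ = 32.34/47.86 = 0.6757
P_K = (1−ρ)ρ^K/(1−ρ^(K+1)) = (0.3243·0.140876)/(1 − 0.095193)
= 0.045683/0.904807 = 0.050489

Final: 0.050489


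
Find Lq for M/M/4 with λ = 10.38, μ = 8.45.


a = λ/μ = 1.2284; ρ = a/4 = 0.3071
P₀ = 0.291651
Lq = P₀·a^c·ρ / (c!·(1−ρ)²) = 0.291651·2.27700·0.3071/(24·0.48011)
= 0.01770

Final: 0.01770


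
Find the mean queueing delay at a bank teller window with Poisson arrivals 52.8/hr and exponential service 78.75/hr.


ρ = 52.8/78.75 = 0.6705
Wq = ρ/(μ−λ) = 0.6705/(78.75 − 52.8) = 0.6705/25.95 = 0.02584 hr

Final: 0.02584 hr


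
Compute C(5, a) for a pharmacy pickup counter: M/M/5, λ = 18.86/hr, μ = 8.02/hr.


a = λ/μ = 2.3516; ρ = a/5 = 0.4703
P₀ = 0.093546 (from M/M/c formula)
C(c,a) = [a^c/(c!(1−ρ))]·P₀ = [71.91783/(120·0.5297)]·0.093546
= 1.13148·0.093546 = 0.105846

Final: 0.105846


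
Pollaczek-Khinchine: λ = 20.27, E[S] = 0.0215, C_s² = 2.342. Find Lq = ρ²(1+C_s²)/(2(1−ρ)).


ρ = λ·E[S] = 20.27·0.0215 = 0.4358
Lq = ρ²(1+C_s²)/(2(1−ρ)) = 0.1899·(1+2.342)/(2·0.5642)
= 0.1899·3.3420/1.1284 = 0.56251

Final: 0.56251


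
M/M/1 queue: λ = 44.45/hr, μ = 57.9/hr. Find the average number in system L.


ρ = λ/μ = 44.45/57.9 = 0.7677
L = ρ/(1−ρ) = 0.7677/(1 − 0.7677) = 0.7677/0.2323 = 3.3048

Final: 3.3048


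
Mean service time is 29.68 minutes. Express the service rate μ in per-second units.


μ = 1/(service time) in consistent units.
1 second = 0.0166667 min, so μ = 0.0166667/29.68 = 0.0005615 per second

Final: 0.0005615 /sec


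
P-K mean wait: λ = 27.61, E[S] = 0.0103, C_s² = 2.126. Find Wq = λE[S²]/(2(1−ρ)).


ρ = λ·E[S] = 27.61·0.0103 = 0.2844
E[S²] = E[S]²(1+C_s²) = 0.0103²·(1+2.126) = 0.0003316
Wq = λ·E[S²]/(2(1−ρ)) = 27.61·0.0003316/(2·0.7156) = 0.006398 hr

Final: 0.006398 hr


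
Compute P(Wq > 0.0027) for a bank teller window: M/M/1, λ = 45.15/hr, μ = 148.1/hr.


ρ = 45.15/148.1 = 0.3049
P(Wq > t) = ρ·e^{−(μ−λ)t} = 0.3049·e^{−0.2780}
= 0.3049·0.757323 = 0.230879

Final: 0.230879


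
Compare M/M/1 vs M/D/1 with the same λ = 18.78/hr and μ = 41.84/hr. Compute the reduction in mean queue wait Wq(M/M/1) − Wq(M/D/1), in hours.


ρ = 18.78/41.84 = 0.4489
Wq(M/M/1) = ρ/(μ−λ) = 0.4489/23.06 = 0.01946 hr
Wq(M/D/1) = ρ/(2(μ−λ)) = 0.009732 hr
Savings = 0.01946 − 0.009732 = 0.009732 hr

Final: 0.009732 hr


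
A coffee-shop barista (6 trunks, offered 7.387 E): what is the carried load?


B(6,7.387) = 0.354890 (Erlang-B)
Carried load = a(1 − B) = 7.387·(1 − 0.354890) = 7.387·0.645110 = 4.7654 E

Final: 4.7654 Erlangs


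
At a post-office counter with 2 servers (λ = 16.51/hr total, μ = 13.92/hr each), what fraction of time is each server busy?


ρ = λ/(cμ) = 16.51/(2·13.92) = 16.51/27.84 = 0.5930

Final: 0.5930


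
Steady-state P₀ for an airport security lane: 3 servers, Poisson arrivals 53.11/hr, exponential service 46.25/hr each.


a = λ/μ = 53.11/46.25 = 1.1483; ρ = a/c = 0.3828
Σ_{k=0}^{2} a^k/k! (terms k=0..2) = 1.00000 + 1.14832 + 0.65932 = 2.80765
Tail: a^3/(3!(1−ρ)) = 1.51424/(6·0.6172) = 0.40888
P₀ = 1/(2.80765 + 0.40888) = 1/3.21653 = 0.310894

Final: 0.310894


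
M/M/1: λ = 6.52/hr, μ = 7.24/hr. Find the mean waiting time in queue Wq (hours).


ρ = 6.52/7.24 = 0.9006
Wq = ρ/(μ−λ) = 0.9006/(7.24 − 6.52) = 0.9006/0.7200 = 1.2508 hr

Final: 1.2508 hr


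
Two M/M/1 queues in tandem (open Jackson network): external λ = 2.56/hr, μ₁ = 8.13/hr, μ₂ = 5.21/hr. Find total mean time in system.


Each node sees arrival rate λ = 2.56/hr (tandem ⇒ throughput preserved).
W₁ = 1/(μ₁−λ) = 1/(8.13−2.56) = 0.17953 hr
W₂ = 1/(μ₂−λ) = 1/(5.21−2.56) = 0.37736 hr
W_total = W₁ + W₂ = 0.17953 + 0.37736 = 0.55689 hr

Final: 0.55689 hr


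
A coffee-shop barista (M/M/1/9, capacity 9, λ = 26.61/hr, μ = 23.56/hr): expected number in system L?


ρ = 26.61/23.56 = 1.1295
L = ρ[1 − (K+1)ρ^K + Kρ^(K+1)] / [(1−ρ)(1−ρ^(K+1))]
Numerator: 1.1295·(1 − 10·2.991068 + 9·3.378282) = 1.687246
Denominator: (-0.1295)·(-2.378282) = 0.307885
L = 1.687246/0.307885 = 5.4801

Final: 5.4801


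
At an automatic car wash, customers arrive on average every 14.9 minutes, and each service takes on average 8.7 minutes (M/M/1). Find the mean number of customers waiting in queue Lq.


λ = 60/14.9 = 4.0268 /hr
μ = 60/8.7 = 6.8966 /hr
ρ = λ/μ = 4.0268/6.8966 = 0.5839
Lq = ρ²/(1−ρ) = 0.3409/0.4161 = 0.8193

Final: 0.8193


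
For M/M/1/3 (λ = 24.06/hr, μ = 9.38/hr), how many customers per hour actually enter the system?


ρ = 2.5650; P_K = (1−ρ)ρ^3/(1−ρ^4) = 0.624569
λ_eff = λ(1 − P_K) = 24.06·(1 − 0.624569) = 24.06·0.375431 = 9.0329 /hr

Final: 9.0329 /hr


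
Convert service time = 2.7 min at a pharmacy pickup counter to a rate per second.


μ = 1/(service time) in consistent units.
1 second = 0.0166667 min, so μ = 0.0166667/2.7 = 0.006173 per second

Final: 0.006173 /sec


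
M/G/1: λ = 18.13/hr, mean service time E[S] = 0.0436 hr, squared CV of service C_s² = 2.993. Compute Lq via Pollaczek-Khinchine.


ρ = λ·E[S] = 18.13·0.0436 = 0.7905
Lq = ρ²(1+C_s²)/(2(1−ρ)) = 0.6248·(1+2.993)/(2·0.2095)
= 0.6248·3.9930/0.4191 = 5.95371

Final: 5.95371


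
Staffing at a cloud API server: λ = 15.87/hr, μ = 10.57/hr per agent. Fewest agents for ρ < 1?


Stability requires cμ > λ ⇔ c > λ/μ.
λ/μ = 15.87/10.57 = 1.5014
Minimum integer c = ⌊1.5014⌋ + 1 = 2
Check: 2·10.57 = 21.14 > 15.87, while 1·10.57 = 10.57 ≤ 15.87

Final: 2 servers


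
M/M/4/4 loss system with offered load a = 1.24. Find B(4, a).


B(c,a) = (a^c/c!) / Σ_{k=0}^{c} a^k/k!
a^4/4! = 0.098509
Σ terms (k=0..4): 1.00000 + 1.24000 + 0.76880 + 0.31777 + 0.09851 = 3.425080
B = 0.098509/3.425080 = 0.028761

Final: 0.028761


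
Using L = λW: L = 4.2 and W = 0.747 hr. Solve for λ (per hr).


λ = L/W = 4.2/0.747 = 5.6225 /hr

Final: 5.6225 /hr


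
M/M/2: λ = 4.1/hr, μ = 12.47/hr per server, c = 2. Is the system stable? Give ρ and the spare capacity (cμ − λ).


Total capacity cμ = 2·12.47 = 24.94/hr
ρ = λ/(cμ) = 4.1/24.94 = 0.1644
Stable ⇔ ρ < 1: YES
Spare capacity = cμ − λ = 24.94 − 4.1 = 20.84/hr

Final: ρ = 0.1644; stable; margin = 20.84/hr


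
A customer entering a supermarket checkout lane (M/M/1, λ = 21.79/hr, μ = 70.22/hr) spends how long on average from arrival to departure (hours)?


W = 1/(μ−λ) = 1/(70.22 − 21.79) = 1/48.43 = 0.02065 hr

Final: 0.02065 hr


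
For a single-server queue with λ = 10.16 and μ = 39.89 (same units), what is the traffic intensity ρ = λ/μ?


ρ = λ/μ = 10.16/39.89 = 0.2547

Final: 0.2547


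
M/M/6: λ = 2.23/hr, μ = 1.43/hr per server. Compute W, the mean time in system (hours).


a = 1.5594; ρ = 0.2599; P₀ = 0.210186
Lq = P₀·a^c·ρ/(c!(1−ρ)²) = 0.001992
Wq = Lq/λ = 0.001992/2.23 = 0.0008934 hr
W = Wq + 1/μ = 0.0008934 + 0.69930 = 0.70019 hr

Final: 0.70019 hr


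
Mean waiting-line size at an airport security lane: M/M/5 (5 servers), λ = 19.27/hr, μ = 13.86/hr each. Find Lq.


a = λ/μ = 1.3903; ρ = a/5 = 0.2781
P₀ = 0.248730
Lq = P₀·a^c·ρ / (c!·(1−ρ)²) = 0.248730·5.19508·0.2781/(120·0.52119)
= 0.005745

Final: 0.005745


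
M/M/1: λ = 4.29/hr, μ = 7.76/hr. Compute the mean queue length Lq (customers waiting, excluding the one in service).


ρ = 4.29/7.76 = 0.5528
Lq = ρ²/(1−ρ) = 0.3056/0.4472 = 0.6835

Final: 0.6835


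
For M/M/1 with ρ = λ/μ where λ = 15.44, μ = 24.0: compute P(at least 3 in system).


ρ = 15.44/24.0 = 0.6433
P(N ≥ n) = ρ^n = 0.6433^3 = 0.266261

Final: 0.266261


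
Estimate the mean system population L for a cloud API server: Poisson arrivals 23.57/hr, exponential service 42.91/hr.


ρ = λ/μ = 23.57/42.91 = 0.5493
L = ρ/(1−ρ) = 0.5493/(1 − 0.5493) = 0.5493/0.4507 = 1.2187

Final: 1.2187


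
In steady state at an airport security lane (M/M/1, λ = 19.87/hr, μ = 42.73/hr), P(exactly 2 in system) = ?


ρ = 19.87/42.73 = 0.4650
P_n = (1−ρ)·ρ^n = (1 − 0.4650)·0.4650^2 = 0.5350·0.216237 = 0.115684

Final: 0.115684


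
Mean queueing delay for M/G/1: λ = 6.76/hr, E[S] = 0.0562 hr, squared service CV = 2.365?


ρ = λ·E[S] = 6.76·0.0562 = 0.3799
E[S²] = E[S]²(1+C_s²) = 0.0562²·(1+2.365) = 0.010628
Wq = λ·E[S²]/(2(1−ρ)) = 6.76·0.010628/(2·0.6201) = 0.05793 hr

Final: 0.05793 hr


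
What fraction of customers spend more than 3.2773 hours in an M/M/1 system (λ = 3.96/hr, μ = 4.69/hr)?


W ~ Exponential(μ−λ) for M/M/1.
μ − λ = 4.69 − 3.96 = 0.7300
P(W > t) = e^{−(μ−λ)t} = e^{−2.3924} = 0.091407

Final: 0.091407


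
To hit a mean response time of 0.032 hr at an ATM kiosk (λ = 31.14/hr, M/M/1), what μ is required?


W = 1/(μ−λ) ⇒ μ − λ = 1/W = 1/0.032 = 31.2500
μ = λ + 1/W = 31.14 + 31.2500 = 62.3900 per hr

Final: 62.3900 /hr


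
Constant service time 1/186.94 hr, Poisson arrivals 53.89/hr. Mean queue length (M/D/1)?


ρ = 53.89/186.94 = 0.2883
M/D/1: Lq = ρ²/(2(1−ρ)) = 0.08310/(2·0.7117) = 0.05838

Final: 0.05838


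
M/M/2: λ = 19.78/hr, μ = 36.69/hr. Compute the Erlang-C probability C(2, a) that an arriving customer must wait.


a = λ/μ = 0.5391; ρ = a/2 = 0.2696
P₀ = 0.575354 (from M/M/c formula)
C(c,a) = [a^c/(c!(1−ρ))]·P₀ = [0.29064/(2·0.7304)]·0.575354
= 0.19895·0.575354 = 0.114466

Final: 0.114466


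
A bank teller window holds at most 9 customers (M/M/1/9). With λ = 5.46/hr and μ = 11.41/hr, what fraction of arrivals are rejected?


ρ = λ/μ = 5.46/11.41 = 0.4785
P_K = (1−ρ)ρ^K/(1−ρ^(K+1)) = (0.5215·0.001316)/(1 − 0.0006296)
= 0.0006861/0.999370 = 0.0006865

Final: 0.0006865


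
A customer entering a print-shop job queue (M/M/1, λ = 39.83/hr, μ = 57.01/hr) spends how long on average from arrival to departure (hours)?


W = 1/(μ−λ) = 1/(57.01 − 39.83) = 1/17.18 = 0.05821 hr

Final: 0.05821 hr


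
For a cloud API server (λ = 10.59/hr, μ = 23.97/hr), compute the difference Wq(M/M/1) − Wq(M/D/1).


ρ = 10.59/23.97 = 0.4418
Wq(M/M/1) = ρ/(μ−λ) = 0.4418/13.38 = 0.03302 hr
Wq(M/D/1) = ρ/(2(μ−λ)) = 0.01651 hr
Savings = 0.03302 − 0.01651 = 0.01651 hr

Final: 0.01651 hr


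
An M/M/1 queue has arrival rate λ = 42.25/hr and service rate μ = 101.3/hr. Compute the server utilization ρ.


ρ = λ/μ = 42.25/101.3 = 0.4171

Final: 0.4171


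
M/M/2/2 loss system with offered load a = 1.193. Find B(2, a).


B(c,a) = (a^c/c!) / Σ_{k=0}^{c} a^k/k!
a^2/2! = 0.711625
Σ terms (k=0..2): 1.00000 + 1.19300 + 0.71162 = 2.904625
B = 0.711625/2.904625 = 0.244997

Final: 0.244997


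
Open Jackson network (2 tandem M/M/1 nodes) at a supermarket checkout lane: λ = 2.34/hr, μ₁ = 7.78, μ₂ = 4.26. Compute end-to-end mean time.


Each node sees arrival rate λ = 2.34/hr (tandem ⇒ throughput preserved).
W₁ = 1/(μ₁−λ) = 1/(7.78−2.34) = 0.18382 hr
W₂ = 1/(μ₂−λ) = 1/(4.26−2.34) = 0.52083 hr
W_total = W₁ + W₂ = 0.18382 + 0.52083 = 0.70466 hr

Final: 0.70466 hr


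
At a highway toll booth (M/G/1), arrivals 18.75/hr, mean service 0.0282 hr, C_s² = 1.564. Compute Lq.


ρ = λ·E[S] = 18.75·0.0282 = 0.5287
Lq = ρ²(1+C_s²)/(2(1−ρ)) = 0.2796·(1+1.564)/(2·0.4713)
= 0.2796·2.5640/0.9425 = 0.76057

Final: 0.76057


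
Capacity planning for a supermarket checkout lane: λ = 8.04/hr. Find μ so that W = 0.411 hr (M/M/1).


W = 1/(μ−λ) ⇒ μ − λ = 1/W = 1/0.411 = 2.4331
μ = λ + 1/W = 8.04 + 2.4331 = 10.4731 per hr

Final: 10.4731 /hr


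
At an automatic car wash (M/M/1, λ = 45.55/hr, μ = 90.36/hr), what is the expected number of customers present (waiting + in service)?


ρ = λ/μ = 45.55/90.36 = 0.5041
L = ρ/(1−ρ) = 0.5041/(1 − 0.5041) = 0.5041/0.4959 = 1.0165

Final: 1.0165


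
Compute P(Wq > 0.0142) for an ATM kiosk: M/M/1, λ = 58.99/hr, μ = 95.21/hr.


ρ = 58.99/95.21 = 0.6196
P(Wq > t) = ρ·e^{−(μ−λ)t} = 0.6196·e^{−0.5143}
= 0.6196·0.597905 = 0.370448

Final: 0.370448


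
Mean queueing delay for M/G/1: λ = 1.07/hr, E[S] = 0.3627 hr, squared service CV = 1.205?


ρ = λ·E[S] = 1.07·0.3627 = 0.3881
E[S²] = E[S]²(1+C_s²) = 0.3627²·(1+1.205) = 0.290071
Wq = λ·E[S²]/(2(1−ρ)) = 1.07·0.290071/(2·0.6119) = 0.25361 hr

Final: 0.25361 hr


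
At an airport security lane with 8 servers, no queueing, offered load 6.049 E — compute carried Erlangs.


B(8,6.049) = 0.124600 (Erlang-B)
Carried load = a(1 − B) = 6.049·(1 − 0.124600) = 6.049·0.875400 = 5.2953 E

Final: 5.2953 Erlangs


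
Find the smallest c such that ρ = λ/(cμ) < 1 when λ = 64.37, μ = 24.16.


Stability requires cμ > λ ⇔ c > λ/μ.
λ/μ = 64.37/24.16 = 2.6643
Minimum integer c = ⌊2.6643⌋ + 1 = 3
Check: 3·24.16 = 72.48 > 64.37, while 2·24.16 = 48.32 ≤ 64.37

Final: 3 servers


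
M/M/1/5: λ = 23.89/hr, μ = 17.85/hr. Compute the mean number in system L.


ρ = 23.89/17.85 = 1.3384
L = ρ[1 − (K+1)ρ^K + Kρ^(K+1)] / [(1−ρ)(1−ρ^(K+1))]
Numerator: 1.3384·(1 − 6·4.294273 + 5·5.747349) = 5.314833
Denominator: (-0.3384)·(-4.747349) = 1.606386
L = 5.314833/1.606386 = 3.3086

Final: 3.3086


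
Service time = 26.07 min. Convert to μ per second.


μ = 1/(service time) in consistent units.
1 second = 0.0166667 min, so μ = 0.0166667/26.07 = 0.0006393 per second

Final: 0.0006393 /sec


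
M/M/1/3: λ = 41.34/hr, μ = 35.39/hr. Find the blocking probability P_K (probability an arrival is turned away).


ρ = λ/μ = 41.34/35.39 = 1.1681
P_K = (1−ρ)ρ^K/(1−ρ^(K+1)) = (-0.1681·1.593932)/(1 − 1.861914)
= -0.267982/-0.861914 = 0.310915

Final: 0.310915


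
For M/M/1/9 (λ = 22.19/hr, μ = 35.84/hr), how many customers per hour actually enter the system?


ρ = 0.6191; P_K = (1−ρ)ρ^9/(1−ρ^10) = 0.005134
λ_eff = λ(1 − P_K) = 22.19·(1 − 0.005134) = 22.19·0.994866 = 22.0761 /hr

Final: 22.0761 /hr


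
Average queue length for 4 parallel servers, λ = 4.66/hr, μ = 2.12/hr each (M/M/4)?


a = λ/μ = 2.1981; ρ = a/4 = 0.5495
P₀ = 0.104784
Lq = P₀·a^c·ρ / (c!·(1−ρ)²) = 0.104784·23.34534·0.5495/(24·0.20292)
= 0.27602

Final: 0.27602


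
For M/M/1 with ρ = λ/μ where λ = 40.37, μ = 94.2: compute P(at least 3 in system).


ρ = 40.37/94.2 = 0.4286
P(N ≥ n) = ρ^n = 0.4286^3 = 0.078709

Final: 0.078709


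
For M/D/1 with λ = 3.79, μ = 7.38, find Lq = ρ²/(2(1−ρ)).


ρ = 3.79/7.38 = 0.5136
M/D/1: Lq = ρ²/(2(1−ρ)) = 0.2637/(2·0.4864) = 0.27108

Final: 0.27108


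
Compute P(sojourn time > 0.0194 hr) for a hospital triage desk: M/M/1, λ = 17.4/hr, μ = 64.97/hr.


W ~ Exponential(μ−λ) for M/M/1.
μ − λ = 64.97 − 17.4 = 47.5700
P(W > t) = e^{−(μ−λ)t} = e^{−0.9229} = 0.397382

Final: 0.397382


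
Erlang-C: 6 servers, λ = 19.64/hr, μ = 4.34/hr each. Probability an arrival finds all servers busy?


a = λ/μ = 4.5253; ρ = a/6 = 0.7542
P₀ = 0.008847 (from M/M/c formula)
C(c,a) = [a^c/(c!(1−ρ))]·P₀ = [8588.36560/(720·0.2458)]·0.008847
= 48.53321·0.008847 = 0.429372

Final: 0.429372


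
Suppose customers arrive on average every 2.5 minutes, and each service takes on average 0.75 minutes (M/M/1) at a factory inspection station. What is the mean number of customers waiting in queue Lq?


λ = 60/2.5 = 24.0000 /hr
μ = 60/0.75 = 80.0000 /hr
ρ = λ/μ = 24.0000/80.0000 = 0.3000
Lq = ρ²/(1−ρ) = 0.09000/0.7000 = 0.1286

Final: 0.1286


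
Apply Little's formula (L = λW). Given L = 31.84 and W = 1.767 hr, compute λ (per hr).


λ = L/W = 31.84/1.767 = 18.0192 /hr

Final: 18.0192 /hr


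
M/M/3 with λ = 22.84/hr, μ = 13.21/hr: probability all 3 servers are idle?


a = λ/μ = 22.84/13.21 = 1.7290; ρ = a/c = 0.5763
Σ_{k=0}^{2} a^k/k! (terms k=0..2) = 1.00000 + 1.72899 + 1.49471 = 4.22370
Tail: a^3/(3!(1−ρ)) = 5.16868/(6·0.4237) = 2.03330
P₀ = 1/(4.22370 + 2.03330) = 1/6.25700 = 0.159821

Final: 0.159821


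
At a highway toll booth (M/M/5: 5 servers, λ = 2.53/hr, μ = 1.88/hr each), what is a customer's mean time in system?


a = 1.3457; ρ = 0.2691; P₀ = 0.260116
Lq = P₀·a^c·ρ/(c!(1−ρ)²) = 0.004821
Wq = Lq/λ = 0.004821/2.53 = 0.001906 hr
W = Wq + 1/μ = 0.001906 + 0.53191 = 0.53382 hr

Final: 0.53382 hr


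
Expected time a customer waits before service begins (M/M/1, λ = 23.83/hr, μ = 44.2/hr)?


ρ = 23.83/44.2 = 0.5391
Wq = ρ/(μ−λ) = 0.5391/(44.2 − 23.83) = 0.5391/20.37 = 0.02647 hr

Final: 0.02647 hr


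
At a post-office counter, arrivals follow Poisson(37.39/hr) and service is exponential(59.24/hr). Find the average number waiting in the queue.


ρ = 37.39/59.24 = 0.6312
Lq = ρ²/(1−ρ) = 0.3984/0.3688 = 1.0801

Final: 1.0801


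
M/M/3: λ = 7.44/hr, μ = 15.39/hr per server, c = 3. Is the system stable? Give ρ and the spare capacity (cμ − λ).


Total capacity cμ = 3·15.39 = 46.17/hr
ρ = λ/(cμ) = 7.44/46.17 = 0.1611
Stable ⇔ ρ < 1: YES
Spare capacity = cμ − λ = 46.17 − 7.44 = 38.73/hr

Final: ρ = 0.1611; stable; margin = 38.73/hr


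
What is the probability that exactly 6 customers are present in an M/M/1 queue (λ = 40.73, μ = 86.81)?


ρ = 40.73/86.81 = 0.4692
P_n = (1−ρ)·ρ^n = (1 − 0.4692)·0.4692^6 = 0.5308·0.010668 = 0.005663

Final: 0.005663


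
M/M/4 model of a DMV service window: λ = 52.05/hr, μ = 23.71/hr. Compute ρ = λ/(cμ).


ρ = λ/(cμ) = 52.05/(4·23.71) = 52.05/94.84 = 0.5488

Final: 0.5488


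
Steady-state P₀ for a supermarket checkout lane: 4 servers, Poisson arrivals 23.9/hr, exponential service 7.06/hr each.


a = λ/μ = 23.9/7.06 = 3.3853; ρ = a/c = 0.8463
Σ_{k=0}^{3} a^k/k! (terms k=0..3) = 1.00000 + 3.38527 + 5.73002 + 6.46589 = 16.58118
Tail: a^4/(4!(1−ρ)) = 131.33268/(24·0.1537) = 35.60709
P₀ = 1/(16.58118 + 35.60709) = 1/52.18828 = 0.019161

Final: 0.019161


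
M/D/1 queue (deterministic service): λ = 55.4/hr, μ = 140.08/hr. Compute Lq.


ρ = 55.4/140.08 = 0.3955
M/D/1: Lq = ρ²/(2(1−ρ)) = 0.1564/(2·0.6045) = 0.12937

Final: 0.12937


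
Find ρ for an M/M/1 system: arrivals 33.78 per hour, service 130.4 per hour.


ρ = λ/μ = 33.78/130.4 = 0.2590

Final: 0.2590


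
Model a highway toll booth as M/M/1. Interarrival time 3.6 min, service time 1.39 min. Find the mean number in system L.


λ = 60/3.6 = 16.6667 /hr
μ = 60/1.39 = 43.1655 /hr
ρ = λ/μ = 16.6667/43.1655 = 0.3861
L = ρ/(1−ρ) = 0.3861/0.6139 = 0.6290

Final: 0.6290


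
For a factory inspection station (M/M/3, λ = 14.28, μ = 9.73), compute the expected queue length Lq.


a = λ/μ = 1.4676; ρ = a/3 = 0.4892
P₀ = 0.218529
Lq = P₀·a^c·ρ / (c!·(1−ρ)²) = 0.218529·3.16116·0.4892/(6·0.26091)
= 0.21588

Final: 0.21588


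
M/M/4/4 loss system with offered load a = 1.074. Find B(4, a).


B(c,a) = (a^c/c!) / Σ_{k=0}^{c} a^k/k!
a^4/4! = 0.055438
Σ terms (k=0..4): 1.00000 + 1.07400 + 0.57674 + 0.20647 + 0.05544 = 2.912648
B = 0.055438/2.912648 = 0.019033

Final: 0.019033


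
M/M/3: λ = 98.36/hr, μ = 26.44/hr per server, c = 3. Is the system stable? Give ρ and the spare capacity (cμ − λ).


Total capacity cμ = 3·26.44 = 79.32/hr
ρ = λ/(cμ) = 98.36/79.32 = 1.2400
Stable ⇔ ρ < 1: NO
Spare capacity = cμ − λ = 79.32 − 98.36 = -19.04/hr

Final: ρ = 1.2400; unstable; margin = -19.04/hr


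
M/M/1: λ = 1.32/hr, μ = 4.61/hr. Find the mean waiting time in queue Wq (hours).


ρ = 1.32/4.61 = 0.2863
Wq = ρ/(μ−λ) = 0.2863/(4.61 − 1.32) = 0.2863/3.29 = 0.08703 hr

Final: 0.08703 hr


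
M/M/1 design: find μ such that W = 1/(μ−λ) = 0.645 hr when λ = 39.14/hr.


W = 1/(μ−λ) ⇒ μ − λ = 1/W = 1/0.645 = 1.5504
μ = λ + 1/W = 39.14 + 1.5504 = 40.6904 per hr

Final: 40.6904 /hr


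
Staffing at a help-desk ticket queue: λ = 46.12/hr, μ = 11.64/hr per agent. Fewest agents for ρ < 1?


Stability requires cμ > λ ⇔ c > λ/μ.
λ/μ = 46.12/11.64 = 3.9622
Minimum integer c = ⌊3.9622⌋ + 1 = 4
Check: 4·11.64 = 46.56 > 46.12, while 3·11.64 = 34.92 ≤ 46.12

Final: 4 servers
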